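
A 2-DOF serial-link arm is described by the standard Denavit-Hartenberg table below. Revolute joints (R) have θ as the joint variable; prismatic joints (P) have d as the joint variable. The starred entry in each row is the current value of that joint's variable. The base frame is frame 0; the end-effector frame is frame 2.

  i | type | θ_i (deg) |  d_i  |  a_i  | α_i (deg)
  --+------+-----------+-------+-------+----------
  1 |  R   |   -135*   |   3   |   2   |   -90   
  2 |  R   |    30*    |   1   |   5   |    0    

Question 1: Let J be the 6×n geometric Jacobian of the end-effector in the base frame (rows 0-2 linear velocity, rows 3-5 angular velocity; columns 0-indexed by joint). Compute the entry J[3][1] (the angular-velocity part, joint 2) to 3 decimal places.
axis z_1 = (0.7071,-0.7071,0.0000); lever o_n−o_1 = (-2.3548,-3.7690,-2.5000)
cross product → J_v[:, 1] = (1.7678,1.7678,-4.3301)
J_ω[:, 1] = z_1
entry J[3][1] = 0.7071

0.707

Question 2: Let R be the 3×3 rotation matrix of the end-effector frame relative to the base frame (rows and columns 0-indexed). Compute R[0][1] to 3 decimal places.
0.354

End-effector y-axis (col 1 of R) = (0.3536,0.3536,-0.8660)
R[0][1] = 0.3536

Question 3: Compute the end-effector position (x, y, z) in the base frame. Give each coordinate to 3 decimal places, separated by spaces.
-3.769 -5.183 0.500

after link 1: o_1 = (-1.4142, -1.4142, 3.0000)
after link 2: o_2 = (-3.7690, -5.1832, 0.5000)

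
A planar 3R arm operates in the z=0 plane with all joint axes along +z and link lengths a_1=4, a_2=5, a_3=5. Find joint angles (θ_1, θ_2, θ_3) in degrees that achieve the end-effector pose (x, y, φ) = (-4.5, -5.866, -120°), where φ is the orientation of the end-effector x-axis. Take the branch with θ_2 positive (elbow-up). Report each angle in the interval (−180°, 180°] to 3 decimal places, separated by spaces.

wrist centre = target − a_3·(cos φ, sin φ) = (-2.0000, -1.5359)
cos θ_2 = (6.3589−4²−5²)/(2·4·5) = -0.8660; θ_2 = 150.0002° (elbow-up)
β = atan2(-1.5359,-2.0000) = -142.4780°; ψ = atan2(2.5000,-0.3301) = 97.5227°
θ_1 = β − ψ = -240.0007°
θ_3 = φ − θ_1 − θ_2 = -29.9995° (wrapped to (-180°,180°])

119.999 150.000 -29.999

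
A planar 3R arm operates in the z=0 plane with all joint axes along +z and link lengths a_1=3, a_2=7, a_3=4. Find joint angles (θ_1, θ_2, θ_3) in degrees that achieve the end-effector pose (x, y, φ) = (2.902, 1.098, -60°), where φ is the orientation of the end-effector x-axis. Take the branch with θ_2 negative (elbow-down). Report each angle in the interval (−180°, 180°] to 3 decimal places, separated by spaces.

-149.999 -150.002 -120.000

wrist centre = target − a_3·(cos φ, sin φ) = (0.9020, 4.5621)
cos θ_2 = (21.6264−3²−7²)/(2·3·7) = -0.8660; θ_2 = -150.0015° (elbow-down)
β = atan2(4.5621,0.9020) = 78.8160°; ψ = atan2(-3.4998,-3.0623) = -131.1851°
θ_1 = β − ψ = 210.0011°
θ_3 = φ − θ_1 − θ_2 = -119.9995° (wrapped to (-180°,180°])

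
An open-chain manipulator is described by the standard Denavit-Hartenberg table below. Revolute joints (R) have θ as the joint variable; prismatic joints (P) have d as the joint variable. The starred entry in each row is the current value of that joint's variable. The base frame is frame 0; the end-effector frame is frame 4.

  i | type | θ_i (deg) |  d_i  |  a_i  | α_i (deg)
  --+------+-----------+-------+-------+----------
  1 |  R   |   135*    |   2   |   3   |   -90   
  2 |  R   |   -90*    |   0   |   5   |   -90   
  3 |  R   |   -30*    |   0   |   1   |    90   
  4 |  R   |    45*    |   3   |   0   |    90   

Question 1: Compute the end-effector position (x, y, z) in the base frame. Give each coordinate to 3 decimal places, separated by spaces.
-4.312 -0.069 6.366

after link 1: o_1 = (-2.1213, 2.1213, 2.0000)
after link 2: o_2 = (-2.1213, 2.1213, 7.0000)
after link 3: o_3 = (-2.4749, 1.7678, 7.8660)
after link 4: o_4 = (-4.3120, -0.0694, 6.3660)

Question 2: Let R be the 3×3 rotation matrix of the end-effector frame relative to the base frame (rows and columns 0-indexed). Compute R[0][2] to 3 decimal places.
0.250

End-effector z-axis (col 2 of R) = (0.2500,-0.7500,0.6124)
R[0][2] = 0.2500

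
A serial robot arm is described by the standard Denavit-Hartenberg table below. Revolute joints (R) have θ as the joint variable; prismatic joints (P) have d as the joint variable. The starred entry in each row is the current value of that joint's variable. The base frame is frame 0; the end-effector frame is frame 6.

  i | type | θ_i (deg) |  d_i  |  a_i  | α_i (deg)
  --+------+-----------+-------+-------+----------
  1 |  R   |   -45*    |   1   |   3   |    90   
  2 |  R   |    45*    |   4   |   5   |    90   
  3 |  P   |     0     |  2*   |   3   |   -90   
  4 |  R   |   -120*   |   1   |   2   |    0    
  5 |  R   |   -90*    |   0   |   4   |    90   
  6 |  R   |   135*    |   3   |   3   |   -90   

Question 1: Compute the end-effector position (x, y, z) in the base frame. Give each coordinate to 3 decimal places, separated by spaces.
after link 1: o_1 = (2.1213, -2.1213, 1.0000)
after link 2: o_2 = (1.7929, -7.4497, 4.5355)
after link 3: o_3 = (4.2929, -9.9497, 5.2426)
after link 4: o_4 = (3.9518, -11.0229, 3.3108)
after link 5: o_5 = (1.2198, -8.2908, 2.2755)
after link 6: o_6 = (0.6196, -10.6907, 5.7223)

0.620 -10.691 5.722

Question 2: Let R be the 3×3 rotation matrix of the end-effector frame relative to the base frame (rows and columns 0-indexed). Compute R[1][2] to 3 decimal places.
End-effector z-axis (col 2 of R) = (0.9830,0.0170,0.1830)
R[1][2] = 0.0170

0.017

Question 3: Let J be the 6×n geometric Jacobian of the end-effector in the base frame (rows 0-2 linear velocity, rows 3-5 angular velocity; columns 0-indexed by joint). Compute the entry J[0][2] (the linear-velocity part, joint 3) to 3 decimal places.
0.500

prismatic axis z_2 = (0.5000,-0.5000,-0.7071)
J_v[:, 2] = z_2; J_ω[:, 2] = (0,0,0)
entry J[0][2] = 0.5000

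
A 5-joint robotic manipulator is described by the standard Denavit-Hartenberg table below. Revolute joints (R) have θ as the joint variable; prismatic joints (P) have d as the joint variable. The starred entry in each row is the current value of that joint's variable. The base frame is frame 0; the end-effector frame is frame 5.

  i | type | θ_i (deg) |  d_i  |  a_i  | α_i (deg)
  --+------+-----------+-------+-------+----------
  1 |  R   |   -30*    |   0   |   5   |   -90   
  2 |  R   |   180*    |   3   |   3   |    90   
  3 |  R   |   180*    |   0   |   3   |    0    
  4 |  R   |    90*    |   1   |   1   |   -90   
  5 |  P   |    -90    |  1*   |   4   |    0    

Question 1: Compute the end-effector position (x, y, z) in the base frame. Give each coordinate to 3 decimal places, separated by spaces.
4.464 -0.268 -5.000

after link 1: o_1 = (4.3301, -2.5000, 0.0000)
after link 2: o_2 = (3.2321, 1.5981, -0.0000)
after link 3: o_3 = (5.8301, 0.0981, 0.0000)
after link 4: o_4 = (5.3301, -0.7679, -1.0000)
after link 5: o_5 = (4.4641, -0.2679, -5.0000)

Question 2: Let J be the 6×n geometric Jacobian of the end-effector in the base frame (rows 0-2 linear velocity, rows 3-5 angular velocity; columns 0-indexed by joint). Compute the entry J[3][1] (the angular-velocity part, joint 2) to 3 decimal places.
axis z_1 = (0.5000,0.8660,0.0000); lever o_n−o_1 = (0.1340,2.2321,-5.0000)
cross product → J_v[:, 1] = (-4.3301,2.5000,1.0000)
J_ω[:, 1] = z_1
entry J[3][1] = 0.5000

0.500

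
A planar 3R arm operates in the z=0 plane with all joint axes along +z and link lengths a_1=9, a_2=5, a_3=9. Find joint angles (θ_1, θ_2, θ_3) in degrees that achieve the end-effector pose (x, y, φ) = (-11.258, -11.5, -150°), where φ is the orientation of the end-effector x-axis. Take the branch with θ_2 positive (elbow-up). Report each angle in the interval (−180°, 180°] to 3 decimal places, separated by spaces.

-149.998 120.002 -120.004

wrist centre = target − a_3·(cos φ, sin φ) = (-3.4638, -7.0000)
cos θ_2 = (60.9977−9²−5²)/(2·9·5) = -0.5000; θ_2 = 120.0017° (elbow-up)
β = atan2(-7.0000,-3.4638) = -116.3273°; ψ = atan2(4.3301,6.4999) = 33.6706°
θ_1 = β − ψ = -149.9979°
θ_3 = φ − θ_1 − θ_2 = -120.0038° (wrapped to (-180°,180°])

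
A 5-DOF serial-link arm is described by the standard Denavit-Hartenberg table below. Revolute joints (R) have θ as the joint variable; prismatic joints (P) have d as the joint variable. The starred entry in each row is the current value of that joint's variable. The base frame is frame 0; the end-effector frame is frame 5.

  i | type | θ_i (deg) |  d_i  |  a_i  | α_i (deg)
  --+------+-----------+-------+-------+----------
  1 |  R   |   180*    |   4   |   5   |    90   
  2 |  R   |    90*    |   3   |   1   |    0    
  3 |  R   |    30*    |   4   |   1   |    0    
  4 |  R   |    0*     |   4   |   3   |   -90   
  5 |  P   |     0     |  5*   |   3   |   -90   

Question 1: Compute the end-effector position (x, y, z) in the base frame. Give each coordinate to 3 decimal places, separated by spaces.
2.830 11.000 8.562

after link 1: o_1 = (-5.0000, 0.0000, 4.0000)
after link 2: o_2 = (-5.0000, 3.0000, 5.0000)
after link 3: o_3 = (-4.5000, 7.0000, 5.8660)
after link 4: o_4 = (-3.0000, 11.0000, 8.4641)
after link 5: o_5 = (2.8301, 11.0000, 8.5622)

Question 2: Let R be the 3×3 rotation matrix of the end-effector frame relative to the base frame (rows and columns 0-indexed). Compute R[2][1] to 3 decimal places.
0.500

End-effector y-axis (col 1 of R) = (-0.8660,-0.0000,0.5000)
R[2][1] = 0.5000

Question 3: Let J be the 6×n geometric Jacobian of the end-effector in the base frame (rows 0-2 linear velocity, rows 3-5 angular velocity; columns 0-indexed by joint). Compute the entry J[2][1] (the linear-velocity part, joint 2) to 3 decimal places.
axis z_1 = (0.0000,1.0000,0.0000); lever o_n−o_1 = (7.8301,11.0000,4.5622)
cross product → J_v[:, 1] = (4.5622,-0.0000,-7.8301)
J_ω[:, 1] = z_1
entry J[2][1] = -7.8301

-7.830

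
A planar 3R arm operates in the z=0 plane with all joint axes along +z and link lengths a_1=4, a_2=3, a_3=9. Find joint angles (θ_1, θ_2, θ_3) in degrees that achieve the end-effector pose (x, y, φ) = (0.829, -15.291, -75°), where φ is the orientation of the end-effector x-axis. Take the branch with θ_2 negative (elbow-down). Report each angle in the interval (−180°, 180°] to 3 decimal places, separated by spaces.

wrist centre = target − a_3·(cos φ, sin φ) = (-1.5004, -6.5977)
cos θ_2 = (45.7803−4²−3²)/(2·4·3) = 0.8658; θ_2 = -30.0204° (elbow-down)
β = atan2(-6.5977,-1.5004) = -102.8117°; ψ = atan2(-1.5009,6.5975) = -12.8165°
θ_1 = β − ψ = -89.9952°
θ_3 = φ − θ_1 − θ_2 = 45.0156° (wrapped to (-180°,180°])

-89.995 -30.020 45.016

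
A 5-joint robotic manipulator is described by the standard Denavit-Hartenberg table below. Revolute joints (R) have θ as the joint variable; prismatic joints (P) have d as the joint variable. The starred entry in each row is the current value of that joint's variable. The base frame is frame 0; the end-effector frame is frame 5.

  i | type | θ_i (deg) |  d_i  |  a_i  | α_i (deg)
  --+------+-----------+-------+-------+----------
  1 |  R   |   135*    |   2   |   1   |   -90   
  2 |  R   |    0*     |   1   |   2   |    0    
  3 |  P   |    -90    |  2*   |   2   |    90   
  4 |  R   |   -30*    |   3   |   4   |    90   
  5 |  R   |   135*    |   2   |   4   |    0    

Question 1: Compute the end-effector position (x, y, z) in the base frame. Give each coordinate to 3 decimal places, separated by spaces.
after link 1: o_1 = (-0.7071, 0.7071, 2.0000)
after link 2: o_2 = (-2.8284, 1.4142, 2.0000)
after link 3: o_3 = (-4.2426, 0.0000, 4.0000)
after link 4: o_4 = (-0.7071, -0.7071, 7.4641)
after link 5: o_5 = (1.5176, -2.4824, 4.0146)

1.518 -2.482 4.015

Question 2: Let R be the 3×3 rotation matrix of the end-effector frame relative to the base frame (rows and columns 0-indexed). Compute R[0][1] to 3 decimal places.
-0.750

End-effector y-axis (col 1 of R) = (-0.7500,0.2500,-0.6124)
R[0][1] = -0.7500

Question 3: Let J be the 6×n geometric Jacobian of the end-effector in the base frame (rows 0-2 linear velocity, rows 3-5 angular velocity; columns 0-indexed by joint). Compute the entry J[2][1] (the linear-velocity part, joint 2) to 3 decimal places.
axis z_1 = (-0.7071,-0.7071,0.0000); lever o_n−o_1 = (2.2247,-3.1895,2.0146)
cross product → J_v[:, 1] = (-1.4245,1.4245,3.8284)
J_ω[:, 1] = z_1
entry J[2][1] = 3.8284

3.828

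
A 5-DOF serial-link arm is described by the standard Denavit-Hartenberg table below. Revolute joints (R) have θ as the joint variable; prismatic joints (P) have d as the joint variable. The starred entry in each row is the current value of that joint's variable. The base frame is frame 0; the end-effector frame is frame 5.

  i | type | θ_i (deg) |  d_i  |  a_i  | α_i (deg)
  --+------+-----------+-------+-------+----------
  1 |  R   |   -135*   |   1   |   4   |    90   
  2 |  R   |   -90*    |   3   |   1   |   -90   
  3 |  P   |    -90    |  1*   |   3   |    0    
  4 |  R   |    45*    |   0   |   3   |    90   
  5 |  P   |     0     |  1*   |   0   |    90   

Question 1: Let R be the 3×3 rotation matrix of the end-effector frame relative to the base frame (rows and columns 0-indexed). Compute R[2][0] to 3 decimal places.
-0.707

End-effector x-axis (col 0 of R) = (-0.5000,0.5000,-0.7071)
R[2][0] = -0.7071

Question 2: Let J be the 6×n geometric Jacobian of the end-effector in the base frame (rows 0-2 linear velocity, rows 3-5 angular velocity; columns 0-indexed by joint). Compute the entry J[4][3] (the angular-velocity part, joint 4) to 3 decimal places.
axis z_3 = (-0.7071,-0.7071,0.0000); lever o_n−o_3 = (-2.0000,2.0000,-1.4142)
cross product → J_v[:, 3] = (1.0000,-1.0000,-2.8284)
J_ω[:, 3] = z_3
entry J[4][3] = -0.7071

-0.707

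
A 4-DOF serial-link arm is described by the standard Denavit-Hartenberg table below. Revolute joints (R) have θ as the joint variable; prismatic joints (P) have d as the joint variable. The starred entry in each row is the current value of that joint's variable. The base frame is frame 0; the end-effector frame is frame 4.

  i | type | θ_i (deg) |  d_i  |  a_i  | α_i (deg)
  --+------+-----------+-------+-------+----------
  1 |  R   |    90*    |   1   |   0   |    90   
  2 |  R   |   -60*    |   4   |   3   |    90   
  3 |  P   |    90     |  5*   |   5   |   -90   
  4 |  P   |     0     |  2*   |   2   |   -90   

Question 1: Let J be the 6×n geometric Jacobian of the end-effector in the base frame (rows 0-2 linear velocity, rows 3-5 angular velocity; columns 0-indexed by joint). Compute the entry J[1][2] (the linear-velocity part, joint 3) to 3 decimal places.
prismatic axis z_2 = (0.0000,-0.8660,-0.5000)
J_v[:, 2] = z_2; J_ω[:, 2] = (0,0,0)
entry J[1][2] = -0.8660

-0.866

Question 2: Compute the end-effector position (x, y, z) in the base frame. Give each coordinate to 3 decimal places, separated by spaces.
after link 1: o_1 = (0.0000, 0.0000, 1.0000)
after link 2: o_2 = (4.0000, 1.5000, -1.5981)
after link 3: o_3 = (9.0000, -2.8301, -4.0981)
after link 4: o_4 = (11.0000, -3.8301, -2.3660)

11.000 -3.830 -2.366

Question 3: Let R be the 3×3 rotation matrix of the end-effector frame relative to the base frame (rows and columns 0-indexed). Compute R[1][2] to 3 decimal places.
0.866

End-effector z-axis (col 2 of R) = (-0.0000,0.8660,0.5000)
R[1][2] = 0.8660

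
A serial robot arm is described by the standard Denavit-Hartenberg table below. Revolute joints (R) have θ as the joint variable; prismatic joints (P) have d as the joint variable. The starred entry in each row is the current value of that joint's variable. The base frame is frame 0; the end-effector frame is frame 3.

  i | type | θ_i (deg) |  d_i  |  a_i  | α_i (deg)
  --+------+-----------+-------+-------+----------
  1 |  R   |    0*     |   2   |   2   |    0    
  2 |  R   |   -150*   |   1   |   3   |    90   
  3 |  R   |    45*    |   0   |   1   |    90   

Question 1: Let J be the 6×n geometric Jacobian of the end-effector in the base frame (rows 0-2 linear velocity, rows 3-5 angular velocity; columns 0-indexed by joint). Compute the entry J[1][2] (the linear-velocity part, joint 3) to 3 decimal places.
0.354

axis z_2 = (-0.5000,0.8660,0.0000); lever o_n−o_2 = (-0.6124,-0.3536,0.7071)
cross product → J_v[:, 2] = (0.6124,0.3536,0.7071)
J_ω[:, 2] = z_2
entry J[1][2] = 0.3536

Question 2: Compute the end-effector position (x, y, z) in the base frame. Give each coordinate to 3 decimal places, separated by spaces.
-1.210 -1.854 3.707

after link 1: o_1 = (2.0000, 0.0000, 2.0000)
after link 2: o_2 = (-0.5981, -1.5000, 3.0000)
after link 3: o_3 = (-1.2104, -1.8536, 3.7071)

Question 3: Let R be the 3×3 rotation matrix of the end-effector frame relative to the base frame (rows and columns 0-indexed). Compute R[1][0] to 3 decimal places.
-0.354

End-effector x-axis (col 0 of R) = (-0.6124,-0.3536,0.7071)
R[1][0] = -0.3536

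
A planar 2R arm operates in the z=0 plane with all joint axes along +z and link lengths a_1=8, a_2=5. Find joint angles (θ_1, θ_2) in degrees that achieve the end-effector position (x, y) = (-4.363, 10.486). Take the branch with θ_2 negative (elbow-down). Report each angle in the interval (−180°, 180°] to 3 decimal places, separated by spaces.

135.004 -60.007

cos θ_2 = (128.9920−8²−5²)/(2·8·5) = 0.4999; θ_2 = -60.0066° (elbow-down)
β = atan2(10.4860,-4.3630) = 112.5911°; ψ = atan2(-4.3304,10.4995) = -22.4132°
θ_1 = β − ψ = 135.0044°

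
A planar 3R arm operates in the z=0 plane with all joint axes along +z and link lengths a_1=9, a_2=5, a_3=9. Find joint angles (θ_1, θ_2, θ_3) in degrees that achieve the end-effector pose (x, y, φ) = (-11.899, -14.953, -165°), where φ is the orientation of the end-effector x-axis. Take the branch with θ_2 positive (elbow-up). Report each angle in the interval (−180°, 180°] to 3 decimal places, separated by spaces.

-120.001 45.007 -90.005

wrist centre = target − a_3·(cos φ, sin φ) = (-3.2057, -12.6236)
cos θ_2 = (169.6323−9²−5²)/(2·9·5) = 0.7070; θ_2 = 45.0066° (elbow-up)
β = atan2(-12.6236,-3.2057) = -104.2486°; ψ = atan2(3.5359,12.5351) = 15.7528°
θ_1 = β − ψ = -120.0014°
θ_3 = φ − θ_1 − θ_2 = -90.0051° (wrapped to (-180°,180°])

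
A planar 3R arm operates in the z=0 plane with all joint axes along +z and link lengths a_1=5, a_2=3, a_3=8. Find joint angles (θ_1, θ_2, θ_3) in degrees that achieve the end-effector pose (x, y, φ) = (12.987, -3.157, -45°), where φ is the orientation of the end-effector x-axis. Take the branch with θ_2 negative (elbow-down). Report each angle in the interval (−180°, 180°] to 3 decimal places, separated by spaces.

wrist centre = target − a_3·(cos φ, sin φ) = (7.3301, 2.4999)
cos θ_2 = (59.9803−5²−3²)/(2·5·3) = 0.8660; θ_2 = -30.0017° (elbow-down)
β = atan2(2.4999,7.3301) = 18.8313°; ψ = atan2(-1.5001,7.5980) = -11.1683°
θ_1 = β − ψ = 29.9996°
θ_3 = φ − θ_1 − θ_2 = -44.9978° (wrapped to (-180°,180°])

30.000 -30.002 -44.998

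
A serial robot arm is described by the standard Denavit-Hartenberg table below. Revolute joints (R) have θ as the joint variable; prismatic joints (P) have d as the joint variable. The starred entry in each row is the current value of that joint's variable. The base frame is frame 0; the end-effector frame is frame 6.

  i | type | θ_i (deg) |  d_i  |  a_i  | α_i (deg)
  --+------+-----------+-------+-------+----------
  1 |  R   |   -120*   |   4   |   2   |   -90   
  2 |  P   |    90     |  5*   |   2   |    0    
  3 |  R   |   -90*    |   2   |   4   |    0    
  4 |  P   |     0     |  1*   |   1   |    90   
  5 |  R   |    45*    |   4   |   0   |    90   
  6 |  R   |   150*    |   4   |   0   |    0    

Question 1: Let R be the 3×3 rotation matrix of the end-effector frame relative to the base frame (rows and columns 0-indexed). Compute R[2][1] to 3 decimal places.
-0.866

End-effector y-axis (col 1 of R) = (-0.1294,0.4830,-0.8660)
R[2][1] = -0.8660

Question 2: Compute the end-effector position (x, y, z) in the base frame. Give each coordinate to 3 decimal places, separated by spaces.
-0.436 -11.097 6.000

after link 1: o_1 = (-1.0000, -1.7321, 4.0000)
after link 2: o_2 = (3.3301, -4.2321, 2.0000)
after link 3: o_3 = (3.0622, -8.6962, 2.0000)
after link 4: o_4 = (3.4282, -10.0622, 2.0000)
after link 5: o_5 = (3.4282, -10.0622, 6.0000)
after link 6: o_6 = (-0.4355, -11.0975, 6.0000)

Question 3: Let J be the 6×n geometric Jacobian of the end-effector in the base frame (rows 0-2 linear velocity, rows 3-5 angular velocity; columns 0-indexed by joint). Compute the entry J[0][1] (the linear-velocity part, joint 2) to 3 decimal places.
prismatic axis z_1 = (0.8660,-0.5000,0.0000)
J_v[:, 1] = z_1; J_ω[:, 1] = (0,0,0)
entry J[0][1] = 0.8660

0.866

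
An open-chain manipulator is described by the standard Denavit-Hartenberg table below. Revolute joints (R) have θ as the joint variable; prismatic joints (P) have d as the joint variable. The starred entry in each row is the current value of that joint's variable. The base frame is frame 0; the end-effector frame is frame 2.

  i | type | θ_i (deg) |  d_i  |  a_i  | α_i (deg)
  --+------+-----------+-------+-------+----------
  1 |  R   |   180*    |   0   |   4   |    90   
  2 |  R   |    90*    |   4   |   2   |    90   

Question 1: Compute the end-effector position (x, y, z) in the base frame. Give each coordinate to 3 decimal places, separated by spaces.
after link 1: o_1 = (-4.0000, 0.0000, 0.0000)
after link 2: o_2 = (-4.0000, 4.0000, 2.0000)

-4.000 4.000 2.000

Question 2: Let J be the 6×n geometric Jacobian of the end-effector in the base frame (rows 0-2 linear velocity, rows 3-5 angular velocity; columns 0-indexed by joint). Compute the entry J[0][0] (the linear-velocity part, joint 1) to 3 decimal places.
axis z_0 = ẑ; lever o_n−o_0 = (-4.0000,4.0000,2.0000)
cross product → J_v[:, 0] = (-4.0000,-4.0000,0.0000)
J_ω[:, 0] = z_0
entry J[0][0] = -4.0000

-4.000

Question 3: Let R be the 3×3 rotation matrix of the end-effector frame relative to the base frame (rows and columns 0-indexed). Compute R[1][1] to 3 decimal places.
1.000

End-effector y-axis (col 1 of R) = (0.0000,1.0000,0.0000)
R[1][1] = 1.0000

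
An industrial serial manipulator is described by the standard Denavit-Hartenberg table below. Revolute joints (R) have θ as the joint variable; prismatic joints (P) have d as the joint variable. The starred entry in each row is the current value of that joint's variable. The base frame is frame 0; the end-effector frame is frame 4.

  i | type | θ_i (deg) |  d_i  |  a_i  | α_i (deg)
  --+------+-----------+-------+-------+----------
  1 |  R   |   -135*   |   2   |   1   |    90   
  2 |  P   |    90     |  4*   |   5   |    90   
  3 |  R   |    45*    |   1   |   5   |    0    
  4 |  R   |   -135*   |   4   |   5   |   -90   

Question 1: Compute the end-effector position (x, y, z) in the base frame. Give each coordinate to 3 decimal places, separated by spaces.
-6.036 -2.450 10.536

after link 1: o_1 = (-0.7071, -0.7071, 2.0000)
after link 2: o_2 = (-3.5355, 2.1213, 7.0000)
after link 3: o_3 = (-6.7426, 3.9142, 10.5355)
after link 4: o_4 = (-6.0355, -2.4497, 10.5355)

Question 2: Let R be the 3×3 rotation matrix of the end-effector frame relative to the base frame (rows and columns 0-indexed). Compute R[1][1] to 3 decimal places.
End-effector y-axis (col 1 of R) = (0.7071,0.7071,0.0000)
R[1][1] = 0.7071

0.707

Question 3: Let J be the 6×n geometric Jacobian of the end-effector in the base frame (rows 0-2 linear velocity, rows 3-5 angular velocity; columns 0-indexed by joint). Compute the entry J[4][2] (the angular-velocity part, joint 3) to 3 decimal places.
-0.707

axis z_2 = (-0.7071,-0.7071,-0.0000); lever o_n−o_2 = (-2.5000,-4.5711,3.5355)
cross product → J_v[:, 2] = (-2.5000,2.5000,1.4645)
J_ω[:, 2] = z_2
entry J[4][2] = -0.7071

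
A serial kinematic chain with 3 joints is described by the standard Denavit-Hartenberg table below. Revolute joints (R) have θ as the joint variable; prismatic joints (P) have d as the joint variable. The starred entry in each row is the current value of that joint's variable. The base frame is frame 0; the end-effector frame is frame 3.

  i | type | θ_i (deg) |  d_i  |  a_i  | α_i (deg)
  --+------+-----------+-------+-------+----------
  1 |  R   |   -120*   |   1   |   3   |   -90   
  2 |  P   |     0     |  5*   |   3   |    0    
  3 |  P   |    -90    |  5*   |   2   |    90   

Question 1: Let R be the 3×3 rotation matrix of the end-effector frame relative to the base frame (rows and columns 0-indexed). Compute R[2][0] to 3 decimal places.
End-effector x-axis (col 0 of R) = (-0.0000,-0.0000,1.0000)
R[2][0] = 1.0000

1.000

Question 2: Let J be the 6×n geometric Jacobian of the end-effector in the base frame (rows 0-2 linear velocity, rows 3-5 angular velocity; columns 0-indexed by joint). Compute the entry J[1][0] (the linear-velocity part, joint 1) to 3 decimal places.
5.660

axis z_0 = ẑ; lever o_n−o_0 = (5.6603,-10.1962,3.0000)
cross product → J_v[:, 0] = (10.1962,5.6603,-0.0000)
J_ω[:, 0] = z_0
entry J[1][0] = 5.6603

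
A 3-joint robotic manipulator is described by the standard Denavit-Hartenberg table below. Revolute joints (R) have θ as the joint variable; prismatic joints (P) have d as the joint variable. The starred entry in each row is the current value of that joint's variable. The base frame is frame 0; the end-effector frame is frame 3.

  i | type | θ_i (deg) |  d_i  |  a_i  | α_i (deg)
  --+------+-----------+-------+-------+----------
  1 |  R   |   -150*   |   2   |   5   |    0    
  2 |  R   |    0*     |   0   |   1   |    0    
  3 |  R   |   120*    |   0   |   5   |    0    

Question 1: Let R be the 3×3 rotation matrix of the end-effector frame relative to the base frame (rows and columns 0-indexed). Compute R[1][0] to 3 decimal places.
End-effector x-axis (col 0 of R) = (0.8660,-0.5000,0.0000)
R[1][0] = -0.5000

-0.500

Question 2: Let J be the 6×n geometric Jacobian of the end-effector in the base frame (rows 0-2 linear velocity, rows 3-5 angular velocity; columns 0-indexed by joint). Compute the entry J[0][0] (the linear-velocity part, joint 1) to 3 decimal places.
axis z_0 = ẑ; lever o_n−o_0 = (-0.8660,-5.5000,2.0000)
cross product → J_v[:, 0] = (5.5000,-0.8660,0.0000)
J_ω[:, 0] = z_0
entry J[0][0] = 5.5000

5.500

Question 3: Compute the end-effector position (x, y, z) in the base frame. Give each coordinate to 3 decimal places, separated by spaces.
-0.866 -5.500 2.000

after link 1: o_1 = (-4.3301, -2.5000, 2.0000)
after link 2: o_2 = (-5.1962, -3.0000, 2.0000)
after link 3: o_3 = (-0.8660, -5.5000, 2.0000)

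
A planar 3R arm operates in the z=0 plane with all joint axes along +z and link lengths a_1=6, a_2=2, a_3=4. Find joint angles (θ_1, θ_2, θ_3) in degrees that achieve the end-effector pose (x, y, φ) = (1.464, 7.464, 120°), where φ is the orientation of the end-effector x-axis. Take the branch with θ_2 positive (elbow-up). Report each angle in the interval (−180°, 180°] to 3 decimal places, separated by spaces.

wrist centre = target − a_3·(cos φ, sin φ) = (3.4640, 3.9999)
cos θ_2 = (27.9985−6²−2²)/(2·6·2) = -0.5001; θ_2 = 120.0042° (elbow-up)
β = atan2(3.9999,3.4640) = 49.1067°; ψ = atan2(1.7320,4.9999) = 19.1063°
θ_1 = β − ψ = 30.0004°
θ_3 = φ − θ_1 − θ_2 = -30.0046° (wrapped to (-180°,180°])

30.000 120.004 -30.005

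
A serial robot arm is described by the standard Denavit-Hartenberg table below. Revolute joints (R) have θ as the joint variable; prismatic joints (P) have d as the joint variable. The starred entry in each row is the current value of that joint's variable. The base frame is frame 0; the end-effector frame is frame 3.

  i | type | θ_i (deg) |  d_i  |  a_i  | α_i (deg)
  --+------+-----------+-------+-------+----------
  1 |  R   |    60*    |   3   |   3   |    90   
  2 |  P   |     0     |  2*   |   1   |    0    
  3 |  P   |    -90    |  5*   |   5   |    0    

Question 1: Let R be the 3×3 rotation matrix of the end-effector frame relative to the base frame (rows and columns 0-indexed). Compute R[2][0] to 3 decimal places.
End-effector x-axis (col 0 of R) = (0.0000,0.0000,-1.0000)
R[2][0] = -1.0000

-1.000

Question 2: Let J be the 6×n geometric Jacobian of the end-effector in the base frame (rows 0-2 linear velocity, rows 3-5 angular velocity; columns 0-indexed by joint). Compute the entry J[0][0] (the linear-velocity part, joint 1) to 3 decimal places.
axis z_0 = ẑ; lever o_n−o_0 = (8.0622,-0.0359,-2.0000)
cross product → J_v[:, 0] = (0.0359,8.0622,-0.0000)
J_ω[:, 0] = z_0
entry J[0][0] = 0.0359

0.036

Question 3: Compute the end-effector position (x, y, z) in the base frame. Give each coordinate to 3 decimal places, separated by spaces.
8.062 -0.036 -2.000

after link 1: o_1 = (1.5000, 2.5981, 3.0000)
after link 2: o_2 = (3.7321, 2.4641, 3.0000)
after link 3: o_3 = (8.0622, -0.0359, -2.0000)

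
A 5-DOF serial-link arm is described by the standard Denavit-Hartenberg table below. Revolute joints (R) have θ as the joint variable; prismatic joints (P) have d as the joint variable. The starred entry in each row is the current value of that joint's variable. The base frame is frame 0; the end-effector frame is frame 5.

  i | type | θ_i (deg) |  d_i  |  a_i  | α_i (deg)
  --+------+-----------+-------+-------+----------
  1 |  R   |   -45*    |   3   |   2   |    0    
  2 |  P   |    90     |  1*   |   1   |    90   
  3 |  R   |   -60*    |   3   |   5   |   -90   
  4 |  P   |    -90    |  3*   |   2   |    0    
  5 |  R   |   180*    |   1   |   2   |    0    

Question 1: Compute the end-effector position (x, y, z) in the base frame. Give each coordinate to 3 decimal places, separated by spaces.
after link 1: o_1 = (1.4142, -1.4142, 3.0000)
after link 2: o_2 = (2.1213, -0.7071, 4.0000)
after link 3: o_3 = (6.0104, -1.0607, -0.3301)
after link 4: o_4 = (9.2617, -0.6378, 1.1699)
after link 5: o_5 = (8.4599, 1.3888, 1.6699)

8.460 1.389 1.670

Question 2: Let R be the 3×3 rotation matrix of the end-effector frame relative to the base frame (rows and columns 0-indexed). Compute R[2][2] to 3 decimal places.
0.500

End-effector z-axis (col 2 of R) = (0.6124,0.6124,0.5000)
R[2][2] = 0.5000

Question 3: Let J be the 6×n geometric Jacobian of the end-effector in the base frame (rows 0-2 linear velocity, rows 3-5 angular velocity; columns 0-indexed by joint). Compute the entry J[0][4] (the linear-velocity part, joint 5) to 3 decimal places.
-0.707

axis z_4 = (0.6124,0.6124,0.5000); lever o_n−o_4 = (-0.8018,2.0266,0.5000)
cross product → J_v[:, 4] = (-0.7071,-0.7071,1.7321)
J_ω[:, 4] = z_4
entry J[0][4] = -0.7071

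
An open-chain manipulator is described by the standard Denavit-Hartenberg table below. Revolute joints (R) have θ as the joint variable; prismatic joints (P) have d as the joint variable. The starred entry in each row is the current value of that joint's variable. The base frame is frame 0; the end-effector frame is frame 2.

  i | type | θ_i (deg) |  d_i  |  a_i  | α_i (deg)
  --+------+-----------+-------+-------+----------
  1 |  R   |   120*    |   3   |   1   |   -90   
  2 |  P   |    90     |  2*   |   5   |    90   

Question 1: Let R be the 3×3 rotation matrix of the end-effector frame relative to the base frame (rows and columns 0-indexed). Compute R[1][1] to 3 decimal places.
End-effector y-axis (col 1 of R) = (-0.8660,-0.5000,0.0000)
R[1][1] = -0.5000

-0.500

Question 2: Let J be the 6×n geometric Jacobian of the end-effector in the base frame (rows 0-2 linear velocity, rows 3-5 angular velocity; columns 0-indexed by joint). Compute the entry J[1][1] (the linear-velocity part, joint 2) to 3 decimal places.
prismatic axis z_1 = (-0.8660,-0.5000,0.0000)
J_v[:, 1] = z_1; J_ω[:, 1] = (0,0,0)
entry J[1][1] = -0.5000

-0.500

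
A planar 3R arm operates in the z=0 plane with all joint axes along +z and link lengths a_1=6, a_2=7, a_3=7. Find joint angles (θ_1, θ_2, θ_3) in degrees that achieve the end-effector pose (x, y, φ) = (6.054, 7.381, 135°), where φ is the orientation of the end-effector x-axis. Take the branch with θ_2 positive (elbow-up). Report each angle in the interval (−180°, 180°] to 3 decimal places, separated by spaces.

-20.087 60.005 95.081

wrist centre = target − a_3·(cos φ, sin φ) = (11.0037, 2.4313)
cos θ_2 = (126.9934−6²−7²)/(2·6·7) = 0.4999; θ_2 = 60.0052° (elbow-up)
β = atan2(2.4313,11.0037) = 12.4592°; ψ = atan2(6.0625,9.4995) = 32.5458°
θ_1 = β − ψ = -20.0866°
θ_3 = φ − θ_1 − θ_2 = 95.0814° (wrapped to (-180°,180°])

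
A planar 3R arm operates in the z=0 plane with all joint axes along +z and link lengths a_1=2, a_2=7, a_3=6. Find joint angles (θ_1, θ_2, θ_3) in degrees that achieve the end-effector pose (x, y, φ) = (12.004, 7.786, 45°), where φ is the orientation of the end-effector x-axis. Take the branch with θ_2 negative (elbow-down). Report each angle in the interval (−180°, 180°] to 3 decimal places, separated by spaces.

wrist centre = target − a_3·(cos φ, sin φ) = (7.7614, 3.5434)
cos θ_2 = (72.7941−2²−7²)/(2·2·7) = 0.7069; θ_2 = -45.0142° (elbow-down)
β = atan2(3.5434,7.7614) = 24.5385°; ψ = atan2(-4.9510,6.9485) = -35.4707°
θ_1 = β − ψ = 60.0092°
θ_3 = φ − θ_1 − θ_2 = 30.0050° (wrapped to (-180°,180°])

60.009 -45.014 30.005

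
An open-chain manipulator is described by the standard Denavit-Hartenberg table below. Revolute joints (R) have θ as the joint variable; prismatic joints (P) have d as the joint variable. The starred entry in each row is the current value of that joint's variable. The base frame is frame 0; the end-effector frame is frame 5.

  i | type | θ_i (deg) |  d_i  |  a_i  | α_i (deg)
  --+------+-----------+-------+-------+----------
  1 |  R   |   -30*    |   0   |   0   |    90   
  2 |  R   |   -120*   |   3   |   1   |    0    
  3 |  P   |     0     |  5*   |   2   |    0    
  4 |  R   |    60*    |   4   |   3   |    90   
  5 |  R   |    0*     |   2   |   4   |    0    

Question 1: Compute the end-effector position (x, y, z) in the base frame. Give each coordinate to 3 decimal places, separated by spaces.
after link 1: o_1 = (0.0000, 0.0000, 0.0000)
after link 2: o_2 = (-1.9330, -2.3481, -0.8660)
after link 3: o_3 = (-5.2990, -6.1782, -2.5981)
after link 4: o_4 = (-6.0000, -10.3923, -5.1962)
after link 5: o_5 = (-5.7679, -10.5263, -9.6603)

-5.768 -10.526 -9.660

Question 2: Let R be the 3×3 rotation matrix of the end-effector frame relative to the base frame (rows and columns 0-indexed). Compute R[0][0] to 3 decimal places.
End-effector x-axis (col 0 of R) = (0.4330,-0.2500,-0.8660)
R[0][0] = 0.4330

0.433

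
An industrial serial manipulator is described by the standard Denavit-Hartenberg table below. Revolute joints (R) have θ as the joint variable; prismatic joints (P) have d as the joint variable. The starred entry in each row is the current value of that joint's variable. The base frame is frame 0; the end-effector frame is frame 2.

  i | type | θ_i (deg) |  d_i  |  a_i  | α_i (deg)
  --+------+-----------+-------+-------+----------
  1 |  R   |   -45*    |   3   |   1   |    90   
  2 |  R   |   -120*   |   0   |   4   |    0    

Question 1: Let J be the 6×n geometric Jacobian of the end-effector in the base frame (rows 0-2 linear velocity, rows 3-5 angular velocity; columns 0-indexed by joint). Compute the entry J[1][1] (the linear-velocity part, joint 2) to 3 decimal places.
-2.449

axis z_1 = (-0.7071,-0.7071,0.0000); lever o_n−o_1 = (-1.4142,1.4142,-3.4641)
cross product → J_v[:, 1] = (2.4495,-2.4495,-2.0000)
J_ω[:, 1] = z_1
entry J[1][1] = -2.4495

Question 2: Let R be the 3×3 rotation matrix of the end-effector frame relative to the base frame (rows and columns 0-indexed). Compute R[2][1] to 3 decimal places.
End-effector y-axis (col 1 of R) = (0.6124,-0.6124,-0.5000)
R[2][1] = -0.5000

-0.500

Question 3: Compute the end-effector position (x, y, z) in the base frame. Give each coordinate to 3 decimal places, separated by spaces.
after link 1: o_1 = (0.7071, -0.7071, 3.0000)
after link 2: o_2 = (-0.7071, 0.7071, -0.4641)

-0.707 0.707 -0.464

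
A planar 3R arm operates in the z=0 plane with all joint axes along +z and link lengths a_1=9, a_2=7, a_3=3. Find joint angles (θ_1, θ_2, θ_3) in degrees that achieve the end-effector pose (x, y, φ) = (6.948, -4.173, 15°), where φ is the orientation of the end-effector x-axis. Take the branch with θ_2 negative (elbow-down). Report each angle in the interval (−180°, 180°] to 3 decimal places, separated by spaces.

0.002 -135.002 150.000

wrist centre = target − a_3·(cos φ, sin φ) = (4.0502, -4.9495)
cos θ_2 = (40.9014−9²−7²)/(2·9·7) = -0.7071; θ_2 = -135.0020° (elbow-down)
β = atan2(-4.9495,4.0502) = -50.7060°; ψ = atan2(-4.9496,4.0501) = -50.7076°
θ_1 = β − ψ = 0.0017°
θ_3 = φ − θ_1 − θ_2 = 150.0003° (wrapped to (-180°,180°])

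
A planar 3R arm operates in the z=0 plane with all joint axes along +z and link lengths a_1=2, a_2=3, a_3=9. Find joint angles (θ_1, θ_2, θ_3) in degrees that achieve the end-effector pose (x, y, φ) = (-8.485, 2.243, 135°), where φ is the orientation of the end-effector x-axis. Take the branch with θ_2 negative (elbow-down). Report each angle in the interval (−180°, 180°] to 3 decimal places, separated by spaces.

-89.982 -45.028 -89.990

wrist centre = target − a_3·(cos φ, sin φ) = (-2.1210, -4.1210)
cos θ_2 = (21.4811−2²−3²)/(2·2·3) = 0.7068; θ_2 = -45.0281° (elbow-down)
β = atan2(-4.1210,-2.1210) = -117.2347°; ψ = atan2(-2.1224,4.1203) = -27.2530°
θ_1 = β − ψ = -89.9817°
θ_3 = φ − θ_1 − θ_2 = -89.9903° (wrapped to (-180°,180°])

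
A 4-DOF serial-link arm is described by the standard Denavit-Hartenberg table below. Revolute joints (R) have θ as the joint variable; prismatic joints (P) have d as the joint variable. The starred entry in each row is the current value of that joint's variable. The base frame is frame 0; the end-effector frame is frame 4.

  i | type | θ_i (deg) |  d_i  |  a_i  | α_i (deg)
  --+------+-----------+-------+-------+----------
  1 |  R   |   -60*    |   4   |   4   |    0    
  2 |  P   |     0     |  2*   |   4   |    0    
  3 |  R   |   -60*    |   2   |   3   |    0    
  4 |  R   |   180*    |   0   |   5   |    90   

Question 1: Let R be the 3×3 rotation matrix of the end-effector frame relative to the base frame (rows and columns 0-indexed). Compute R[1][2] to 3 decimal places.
End-effector z-axis (col 2 of R) = (0.8660,-0.5000,0.0000)
R[1][2] = -0.5000

-0.500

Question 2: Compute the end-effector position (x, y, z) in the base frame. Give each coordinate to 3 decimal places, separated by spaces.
after link 1: o_1 = (2.0000, -3.4641, 4.0000)
after link 2: o_2 = (4.0000, -6.9282, 6.0000)
after link 3: o_3 = (2.5000, -9.5263, 8.0000)
after link 4: o_4 = (5.0000, -5.1962, 8.0000)

5.000 -5.196 8.000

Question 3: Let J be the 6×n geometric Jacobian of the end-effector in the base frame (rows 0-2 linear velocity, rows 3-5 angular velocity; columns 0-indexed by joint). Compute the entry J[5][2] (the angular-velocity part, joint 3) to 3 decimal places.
axis z_2 = (0.0000,0.0000,1.0000); lever o_n−o_2 = (1.0000,1.7321,2.0000)
cross product → J_v[:, 2] = (-1.7321,1.0000,0.0000)
J_ω[:, 2] = z_2
entry J[5][2] = 1.0000

1.000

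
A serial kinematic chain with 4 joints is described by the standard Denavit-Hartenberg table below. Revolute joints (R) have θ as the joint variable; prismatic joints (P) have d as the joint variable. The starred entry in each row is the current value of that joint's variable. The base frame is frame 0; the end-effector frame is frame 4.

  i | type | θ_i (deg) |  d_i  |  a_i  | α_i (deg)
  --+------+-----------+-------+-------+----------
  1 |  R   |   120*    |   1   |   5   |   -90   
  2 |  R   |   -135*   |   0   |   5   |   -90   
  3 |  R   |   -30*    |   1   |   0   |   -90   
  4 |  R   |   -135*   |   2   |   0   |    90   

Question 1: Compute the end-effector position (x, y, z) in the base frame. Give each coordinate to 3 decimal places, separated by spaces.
after link 1: o_1 = (-2.5000, 4.3301, 1.0000)
after link 2: o_2 = (-0.7322, 1.2683, 4.5355)
after link 3: o_3 = (-1.0858, 1.8806, 5.2426)
after link 4: o_4 = (0.7678, 2.1343, 5.9497)

0.768 2.134 5.950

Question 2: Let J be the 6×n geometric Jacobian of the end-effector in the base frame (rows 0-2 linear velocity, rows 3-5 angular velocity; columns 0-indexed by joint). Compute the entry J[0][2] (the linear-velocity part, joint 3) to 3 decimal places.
0.254

axis z_2 = (-0.3536,0.6124,0.7071); lever o_n−o_2 = (1.5000,0.8660,1.4142)
cross product → J_v[:, 2] = (0.2537,1.5607,-1.2247)
J_ω[:, 2] = z_2
entry J[0][2] = 0.2537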